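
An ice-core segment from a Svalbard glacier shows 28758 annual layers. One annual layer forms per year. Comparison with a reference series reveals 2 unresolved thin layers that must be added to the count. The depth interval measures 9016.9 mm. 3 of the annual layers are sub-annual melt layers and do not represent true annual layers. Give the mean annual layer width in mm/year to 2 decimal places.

After corrections the count is 28758 − 3 + 2 = 28757 annual layers.
Extension rate ≈ 9016.9 / 28757 = 0.31 mm/year.

0.31 mm/year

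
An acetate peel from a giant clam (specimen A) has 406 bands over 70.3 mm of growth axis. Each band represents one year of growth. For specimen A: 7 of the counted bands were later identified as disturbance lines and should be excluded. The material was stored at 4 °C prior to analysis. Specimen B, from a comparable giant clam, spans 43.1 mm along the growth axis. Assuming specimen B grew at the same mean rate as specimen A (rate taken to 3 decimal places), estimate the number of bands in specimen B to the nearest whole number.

Specimen A: true band count = 406 − 7 = 399.
A: Mean rate = 70.3 mm / 399 years ≈ 0.176 mm/year.
For B, 43.1 / 0.176 = 244.89 years ≈ 245 bands.

245 bands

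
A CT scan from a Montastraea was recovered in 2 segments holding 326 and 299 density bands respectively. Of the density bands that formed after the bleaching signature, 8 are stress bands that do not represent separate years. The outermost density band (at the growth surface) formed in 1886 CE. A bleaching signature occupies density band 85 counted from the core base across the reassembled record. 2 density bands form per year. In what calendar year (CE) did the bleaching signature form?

Total density bands = 326 + 299 = 625.
625 − 85 = 540 density bands lie beyond the bleaching signature toward the growth surface.
Removing the 8 false density bands leaves 540 − 8 = 532 true density bands beyond the bleaching signature.
532 density bands at 2 per year is 532 / 2 = 266 years.
1886 − 266 = 1620 CE.

1620 CE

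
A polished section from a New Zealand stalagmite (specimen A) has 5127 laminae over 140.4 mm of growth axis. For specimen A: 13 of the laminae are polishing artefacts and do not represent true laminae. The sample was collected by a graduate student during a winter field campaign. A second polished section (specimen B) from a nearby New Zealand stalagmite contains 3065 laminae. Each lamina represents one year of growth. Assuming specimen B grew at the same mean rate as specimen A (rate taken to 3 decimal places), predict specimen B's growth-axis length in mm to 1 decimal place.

82.8 mm

Specimen A: true lamina count = 5127 − 13 = 5114.
A: 140.4 mm over 5114 years gives 140.4 / 5114 ≈ 0.027 mm/year.
For B, 0.027 mm/year × 3065 years = 82.8 mm.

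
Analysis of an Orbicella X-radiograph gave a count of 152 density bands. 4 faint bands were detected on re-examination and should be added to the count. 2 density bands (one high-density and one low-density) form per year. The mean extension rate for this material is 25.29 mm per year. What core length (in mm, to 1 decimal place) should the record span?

After corrections the count is 152 + 4 = 156 density bands.
With 2 density bands per year, 156 / 2 = 78 years.
Length ≈ 25.29 × 78 = 1972.6 mm.

1972.6 mm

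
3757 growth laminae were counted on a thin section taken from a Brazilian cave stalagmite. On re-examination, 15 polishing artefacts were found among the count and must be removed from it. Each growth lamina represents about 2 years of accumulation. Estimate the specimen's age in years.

7484 years

Adjusted count: 3757 − 15 = 3742 growth laminae.
3742 growth laminae at 2 years each span 3742 × 2 = 7484 years.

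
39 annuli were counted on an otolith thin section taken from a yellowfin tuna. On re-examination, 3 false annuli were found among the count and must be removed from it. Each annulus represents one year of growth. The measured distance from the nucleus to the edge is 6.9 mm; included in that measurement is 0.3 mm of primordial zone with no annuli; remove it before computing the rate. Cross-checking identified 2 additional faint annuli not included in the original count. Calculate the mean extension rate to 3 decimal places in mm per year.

True annulus count = 39 − 3 + 2 = 38.
Removing the 0.3 mm offcut leaves 6.9 − 0.3 = 6.6 mm.
6.6 mm over 38 years gives 6.6 / 38 ≈ 0.174 mm per year.

0.174 mm per year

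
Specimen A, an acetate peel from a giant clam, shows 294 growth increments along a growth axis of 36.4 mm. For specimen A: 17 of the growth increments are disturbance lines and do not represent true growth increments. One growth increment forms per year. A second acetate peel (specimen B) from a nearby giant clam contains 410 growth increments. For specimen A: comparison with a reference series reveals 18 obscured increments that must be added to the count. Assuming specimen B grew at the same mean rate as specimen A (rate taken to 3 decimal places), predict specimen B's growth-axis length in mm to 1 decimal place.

Specimen A: after corrections the count is 294 − 17 + 18 = 295 growth increments.
A: Mean rate = 36.4 mm / 295 years ≈ 0.123 mm/year.
Length of B = 0.123 × 410 = 50.4 mm.

50.4 mm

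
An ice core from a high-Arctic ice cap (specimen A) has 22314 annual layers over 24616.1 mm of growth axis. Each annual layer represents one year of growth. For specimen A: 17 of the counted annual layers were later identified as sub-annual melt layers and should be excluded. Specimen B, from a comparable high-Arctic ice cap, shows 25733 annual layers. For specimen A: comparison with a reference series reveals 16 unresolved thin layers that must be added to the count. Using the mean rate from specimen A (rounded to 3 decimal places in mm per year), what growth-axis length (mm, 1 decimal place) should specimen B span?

28383.5 mm

Specimen A: correcting the raw count gives 22314 − 17 + 16 = 22313 true annual layers.
A: Extension rate ≈ 24616.1 / 22313 = 1.103 mm/yr.
B's length ≈ 1.103 × 25733 = 28383.5 mm.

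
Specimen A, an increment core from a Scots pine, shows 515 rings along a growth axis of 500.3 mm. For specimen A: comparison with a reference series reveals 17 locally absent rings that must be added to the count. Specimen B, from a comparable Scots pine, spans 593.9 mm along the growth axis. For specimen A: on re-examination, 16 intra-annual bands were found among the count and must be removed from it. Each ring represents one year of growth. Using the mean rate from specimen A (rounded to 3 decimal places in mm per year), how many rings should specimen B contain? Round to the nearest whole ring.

Specimen A: true ring count = 515 − 16 + 17 = 516.
A: Mean rate = 500.3 mm / 516 years ≈ 0.970 mm/yr.
B spans 593.9 / 0.970 = 612.27 years ≈ 612 rings.

612 rings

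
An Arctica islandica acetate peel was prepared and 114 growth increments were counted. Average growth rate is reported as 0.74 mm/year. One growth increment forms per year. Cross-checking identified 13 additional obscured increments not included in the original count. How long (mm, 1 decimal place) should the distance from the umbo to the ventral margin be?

94.0 mm

Adjusted count: 114 + 13 = 127 growth increments.
Predicted length = 0.74 mm/year × 127 years = 94.0 mm.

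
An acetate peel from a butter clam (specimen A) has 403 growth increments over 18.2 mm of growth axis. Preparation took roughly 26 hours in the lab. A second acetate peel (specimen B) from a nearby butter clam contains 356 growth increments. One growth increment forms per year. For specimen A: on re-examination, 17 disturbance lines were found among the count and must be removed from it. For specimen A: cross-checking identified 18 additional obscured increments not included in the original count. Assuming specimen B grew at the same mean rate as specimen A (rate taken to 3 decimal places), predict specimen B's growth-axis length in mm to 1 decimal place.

Specimen A: after corrections the count is 403 − 17 + 18 = 404 growth increments.
A: Extension rate ≈ 18.2 / 404 = 0.045 mm per year.
B's length ≈ 0.045 × 356 = 16.0 mm.

16.0 mm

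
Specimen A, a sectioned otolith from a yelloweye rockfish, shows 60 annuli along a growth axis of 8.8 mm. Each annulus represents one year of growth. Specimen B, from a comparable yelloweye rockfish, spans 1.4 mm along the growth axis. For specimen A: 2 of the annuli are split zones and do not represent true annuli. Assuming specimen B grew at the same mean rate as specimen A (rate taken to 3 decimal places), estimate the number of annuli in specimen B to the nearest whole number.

9 annuli

Specimen A: correcting the raw count gives 60 − 2 = 58 true annuli.
A: Mean rate = 8.8 mm / 58 years ≈ 0.152 mm per year.
For B, 1.4 / 0.152 = 9.21 years ≈ 9 annuli.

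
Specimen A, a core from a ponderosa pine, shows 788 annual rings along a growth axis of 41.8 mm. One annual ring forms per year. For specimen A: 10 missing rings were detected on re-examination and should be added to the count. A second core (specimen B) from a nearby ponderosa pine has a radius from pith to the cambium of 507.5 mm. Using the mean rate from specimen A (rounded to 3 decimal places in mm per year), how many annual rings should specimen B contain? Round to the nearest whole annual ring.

9760 annual rings

Specimen A: adjusted count: 788 + 10 = 798 annual rings.
A: 41.8 mm over 798 years gives 41.8 / 798 ≈ 0.052 mm per year.
For B, 507.5 / 0.052 = 9759.62 years ≈ 9760 annual rings.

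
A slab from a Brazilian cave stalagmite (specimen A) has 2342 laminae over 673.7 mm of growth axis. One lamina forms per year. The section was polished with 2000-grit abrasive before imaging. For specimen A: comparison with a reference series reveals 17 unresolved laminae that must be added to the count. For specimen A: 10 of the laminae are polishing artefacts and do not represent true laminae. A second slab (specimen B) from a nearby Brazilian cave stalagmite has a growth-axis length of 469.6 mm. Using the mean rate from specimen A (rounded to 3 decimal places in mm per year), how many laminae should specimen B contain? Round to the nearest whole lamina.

Specimen A: after corrections the count is 2342 − 10 + 17 = 2349 laminae.
A: Extension rate ≈ 673.7 / 2349 = 0.287 mm per year.
B spans 469.6 / 0.287 = 1636.24 years ≈ 1636 laminae.

1636 laminae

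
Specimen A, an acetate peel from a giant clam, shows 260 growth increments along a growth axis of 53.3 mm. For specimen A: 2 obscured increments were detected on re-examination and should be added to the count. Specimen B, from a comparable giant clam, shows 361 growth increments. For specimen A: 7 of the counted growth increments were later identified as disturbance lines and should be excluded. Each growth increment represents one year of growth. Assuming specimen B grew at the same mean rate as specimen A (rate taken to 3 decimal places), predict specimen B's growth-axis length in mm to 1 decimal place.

75.4 mm

Specimen A: true growth increment count = 260 − 7 + 2 = 255.
A: Extension rate ≈ 53.3 / 255 = 0.209 mm per year.
B's length ≈ 0.209 × 361 = 75.4 mm.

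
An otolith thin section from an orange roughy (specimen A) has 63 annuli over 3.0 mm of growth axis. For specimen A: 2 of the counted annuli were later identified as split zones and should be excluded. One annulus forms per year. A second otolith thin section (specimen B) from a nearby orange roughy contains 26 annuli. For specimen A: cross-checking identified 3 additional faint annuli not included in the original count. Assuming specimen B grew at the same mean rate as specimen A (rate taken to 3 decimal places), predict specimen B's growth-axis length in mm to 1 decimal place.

Specimen A: correcting the raw count gives 63 − 2 + 3 = 64 true annuli.
A: 3.0 mm over 64 years gives 3.0 / 64 ≈ 0.047 mm per year.
For B, 0.047 mm/year × 26 years = 1.2 mm.

1.2 mm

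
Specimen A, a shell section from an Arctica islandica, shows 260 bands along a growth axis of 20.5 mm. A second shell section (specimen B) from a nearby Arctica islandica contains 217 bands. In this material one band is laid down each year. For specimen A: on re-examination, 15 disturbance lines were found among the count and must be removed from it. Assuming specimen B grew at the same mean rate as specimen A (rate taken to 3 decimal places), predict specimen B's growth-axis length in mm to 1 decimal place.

18.2 mm

Specimen A: after corrections the count is 260 − 15 = 245 bands.
A: 20.5 mm over 245 years gives 20.5 / 245 ≈ 0.084 mm/yr.
For B, 0.084 mm/year × 217 years = 18.2 mm.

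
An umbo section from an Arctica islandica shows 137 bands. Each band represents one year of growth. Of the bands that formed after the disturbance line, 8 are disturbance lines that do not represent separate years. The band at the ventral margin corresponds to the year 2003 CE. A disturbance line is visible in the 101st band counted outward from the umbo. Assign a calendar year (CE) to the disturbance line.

1975 CE

Between band 101 and the ventral margin there are 137 − 101 = 36 bands.
Removing the 8 false bands leaves 36 − 8 = 28 true bands beyond the disturbance line.
Counting back 28 years from 2003 CE places the disturbance line in 2003 − 28 = 1975 CE.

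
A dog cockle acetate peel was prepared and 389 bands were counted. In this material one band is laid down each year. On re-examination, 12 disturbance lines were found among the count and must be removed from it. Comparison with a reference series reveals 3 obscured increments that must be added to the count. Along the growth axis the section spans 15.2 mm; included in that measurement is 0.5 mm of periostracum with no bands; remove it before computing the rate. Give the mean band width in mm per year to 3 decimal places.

Correcting the raw count gives 389 − 12 + 3 = 380 true bands.
Net length = 15.2 − 0.5 = 14.7 mm.
Extension rate ≈ 14.7 / 380 = 0.039 mm per year.

0.039 mm per year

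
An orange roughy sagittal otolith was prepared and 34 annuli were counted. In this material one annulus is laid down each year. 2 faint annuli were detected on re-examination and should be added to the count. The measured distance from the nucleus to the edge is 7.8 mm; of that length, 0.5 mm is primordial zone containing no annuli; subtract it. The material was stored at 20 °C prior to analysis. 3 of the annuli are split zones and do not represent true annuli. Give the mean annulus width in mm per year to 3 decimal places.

Adjusted count: 34 − 3 + 2 = 33 annuli.
Removing the 0.5 mm offcut leaves 7.8 − 0.5 = 7.3 mm.
7.3 mm over 33 years gives 7.3 / 33 ≈ 0.221 mm per year.

0.221 mm per year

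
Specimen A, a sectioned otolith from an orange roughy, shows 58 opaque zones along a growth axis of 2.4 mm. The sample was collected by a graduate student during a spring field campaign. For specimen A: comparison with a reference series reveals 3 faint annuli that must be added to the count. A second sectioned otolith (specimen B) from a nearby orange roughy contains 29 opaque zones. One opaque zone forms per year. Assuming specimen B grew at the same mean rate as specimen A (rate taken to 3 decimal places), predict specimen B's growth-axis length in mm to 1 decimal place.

1.1 mm

Specimen A: correcting the raw count gives 58 + 3 = 61 true opaque zones.
A: 2.4 mm over 61 years gives 2.4 / 61 ≈ 0.039 mm/yr.
For B, 0.039 mm/year × 29 years = 1.1 mm.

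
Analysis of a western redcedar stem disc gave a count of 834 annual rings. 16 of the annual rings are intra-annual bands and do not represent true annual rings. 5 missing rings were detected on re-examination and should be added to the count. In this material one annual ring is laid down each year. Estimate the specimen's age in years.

Adjusted count: 834 − 16 + 5 = 823 annual rings.
At one annual ring per year, that is 823 years.

823 years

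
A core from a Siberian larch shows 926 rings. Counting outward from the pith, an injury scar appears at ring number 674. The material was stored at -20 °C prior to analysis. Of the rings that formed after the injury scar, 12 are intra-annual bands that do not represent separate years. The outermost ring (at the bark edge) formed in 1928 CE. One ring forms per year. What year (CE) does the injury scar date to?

1688 CE

The injury scar sits at ring 674 from the pith, so 926 − 674 = 252 rings formed after it.
Excluding 12 false rings: 252 − 12 = 240.
The ring at the bark edge is 1928 CE, so the injury scar dates to 1928 − 240 = 1688 CE.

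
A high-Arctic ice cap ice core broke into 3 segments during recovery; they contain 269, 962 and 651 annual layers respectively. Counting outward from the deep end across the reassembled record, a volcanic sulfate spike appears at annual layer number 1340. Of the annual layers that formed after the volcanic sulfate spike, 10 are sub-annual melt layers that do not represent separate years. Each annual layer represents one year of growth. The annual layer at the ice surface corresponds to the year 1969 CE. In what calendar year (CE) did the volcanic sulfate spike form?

Total annual layers = 269 + 962 + 651 = 1882.
The volcanic sulfate spike sits at annual layer 1340 from the deep end, so 1882 − 1340 = 542 annual layers formed after it.
542 − 10 false = 532 true annual layers after the volcanic sulfate spike.
The annual layer at the ice surface is 1969 CE, so the volcanic sulfate spike dates to 1969 − 532 = 1437 CE.

1437 CE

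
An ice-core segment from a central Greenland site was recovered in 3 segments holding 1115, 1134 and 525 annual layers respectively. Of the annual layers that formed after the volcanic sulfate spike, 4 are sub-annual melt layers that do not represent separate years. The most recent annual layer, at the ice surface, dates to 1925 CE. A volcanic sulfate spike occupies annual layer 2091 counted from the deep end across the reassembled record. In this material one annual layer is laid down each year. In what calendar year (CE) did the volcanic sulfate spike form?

1246 CE

Total annual layers = 1115 + 1134 + 525 = 2774.
The volcanic sulfate spike sits at annual layer 2091 from the deep end, so 2774 − 2091 = 683 annual layers formed after it.
683 − 4 false = 679 true annual layers after the volcanic sulfate spike.
The annual layer at the ice surface is 1925 CE, so the volcanic sulfate spike dates to 1925 − 679 = 1246 CE.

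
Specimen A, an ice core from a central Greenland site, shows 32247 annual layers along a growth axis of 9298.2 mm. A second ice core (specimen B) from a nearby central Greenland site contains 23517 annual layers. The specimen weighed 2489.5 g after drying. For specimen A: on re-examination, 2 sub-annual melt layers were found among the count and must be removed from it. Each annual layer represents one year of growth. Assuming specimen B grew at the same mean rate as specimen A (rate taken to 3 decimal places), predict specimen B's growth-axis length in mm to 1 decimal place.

6772.9 mm

Specimen A: correcting the raw count gives 32247 − 2 = 32245 true annual layers.
A: Mean rate = 9298.2 mm / 32245 years ≈ 0.288 mm/yr.
Length of B = 0.288 × 23517 = 6772.9 mm.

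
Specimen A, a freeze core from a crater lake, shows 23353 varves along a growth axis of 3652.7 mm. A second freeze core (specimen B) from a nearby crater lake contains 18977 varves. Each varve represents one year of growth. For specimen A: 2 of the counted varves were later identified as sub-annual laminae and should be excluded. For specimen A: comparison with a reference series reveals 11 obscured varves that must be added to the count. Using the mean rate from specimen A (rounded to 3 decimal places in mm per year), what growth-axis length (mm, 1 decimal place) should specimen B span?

2960.4 mm

Specimen A: true varve count = 23353 − 2 + 11 = 23362.
A: Mean rate = 3652.7 mm / 23362 years ≈ 0.156 mm/yr.
Length of B = 0.156 × 18977 = 2960.4 mm.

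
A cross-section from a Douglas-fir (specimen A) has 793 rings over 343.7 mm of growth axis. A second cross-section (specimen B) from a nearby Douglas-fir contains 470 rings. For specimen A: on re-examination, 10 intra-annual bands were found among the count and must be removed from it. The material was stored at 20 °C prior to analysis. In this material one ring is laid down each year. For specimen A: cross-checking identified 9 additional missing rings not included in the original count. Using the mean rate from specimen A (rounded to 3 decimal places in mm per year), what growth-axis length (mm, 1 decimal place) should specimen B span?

Specimen A: true ring count = 793 − 10 + 9 = 792.
A: 343.7 mm over 792 years gives 343.7 / 792 ≈ 0.434 mm/year.
B's length ≈ 0.434 × 470 = 204.0 mm.

204.0 mm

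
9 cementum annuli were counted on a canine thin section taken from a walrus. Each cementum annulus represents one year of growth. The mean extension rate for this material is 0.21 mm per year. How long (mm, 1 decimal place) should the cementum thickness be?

The record spans 9 years at 0.21 mm per year.
9 years at 0.21 mm/year gives 0.21 × 9 = 1.9 mm.

1.9 mm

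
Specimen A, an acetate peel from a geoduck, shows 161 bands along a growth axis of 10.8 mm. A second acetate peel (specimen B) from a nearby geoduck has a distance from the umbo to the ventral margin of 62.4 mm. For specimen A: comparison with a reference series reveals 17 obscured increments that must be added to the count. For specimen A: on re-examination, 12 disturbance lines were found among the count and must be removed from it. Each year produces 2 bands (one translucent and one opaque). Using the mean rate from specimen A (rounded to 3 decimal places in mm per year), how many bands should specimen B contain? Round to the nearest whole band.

Specimen A: adjusted count: 161 − 12 + 17 = 166 bands.
Specimen A: 166 bands at 2 per year is 166 / 2 = 83 years.
A: Extension rate ≈ 10.8 / 83 = 0.130 mm/year.
Specimen B: 62.4 mm / 0.130 mm per year = 480.00 years; at 2 bands per year that is 480.00 × 2 ≈ 960 bands.

960 bands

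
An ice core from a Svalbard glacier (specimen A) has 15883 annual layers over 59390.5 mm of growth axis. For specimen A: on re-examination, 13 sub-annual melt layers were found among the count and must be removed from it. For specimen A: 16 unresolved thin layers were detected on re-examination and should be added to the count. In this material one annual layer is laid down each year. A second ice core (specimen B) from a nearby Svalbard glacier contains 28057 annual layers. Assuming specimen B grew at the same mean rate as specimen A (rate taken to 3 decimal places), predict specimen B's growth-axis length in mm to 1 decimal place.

104905.1 mm

Specimen A: correcting the raw count gives 15883 − 13 + 16 = 15886 true annual layers.
A: 59390.5 mm over 15886 years gives 59390.5 / 15886 ≈ 3.739 mm/year.
Length of B = 3.739 × 28057 = 104905.1 mm.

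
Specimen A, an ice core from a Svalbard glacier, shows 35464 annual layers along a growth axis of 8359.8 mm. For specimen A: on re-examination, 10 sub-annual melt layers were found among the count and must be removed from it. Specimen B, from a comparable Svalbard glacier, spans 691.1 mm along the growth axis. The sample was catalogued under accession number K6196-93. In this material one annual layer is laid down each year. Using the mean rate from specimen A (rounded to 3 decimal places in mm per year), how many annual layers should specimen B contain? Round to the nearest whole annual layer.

2928 annual layers

Specimen A: true annual layer count = 35464 − 10 = 35454.
A: Mean rate = 8359.8 mm / 35454 years ≈ 0.236 mm per year.
Specimen B: 691.1 mm / 0.236 mm per year = 2928.39 years ≈ 2928 annual layers.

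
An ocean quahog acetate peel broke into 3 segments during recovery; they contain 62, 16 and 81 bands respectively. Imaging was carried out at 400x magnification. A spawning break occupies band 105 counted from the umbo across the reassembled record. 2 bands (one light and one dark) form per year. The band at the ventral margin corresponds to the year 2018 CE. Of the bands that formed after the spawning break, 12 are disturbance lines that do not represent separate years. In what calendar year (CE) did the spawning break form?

Total bands = 62 + 16 + 81 = 159.
159 − 105 = 54 bands lie beyond the spawning break toward the ventral margin.
54 − 12 false = 42 true bands after the spawning break.
42 bands at 2 per year is 42 / 2 = 21 years.
The band at the ventral margin is 2018 CE, so the spawning break dates to 2018 − 21 = 1997 CE.

1997 CE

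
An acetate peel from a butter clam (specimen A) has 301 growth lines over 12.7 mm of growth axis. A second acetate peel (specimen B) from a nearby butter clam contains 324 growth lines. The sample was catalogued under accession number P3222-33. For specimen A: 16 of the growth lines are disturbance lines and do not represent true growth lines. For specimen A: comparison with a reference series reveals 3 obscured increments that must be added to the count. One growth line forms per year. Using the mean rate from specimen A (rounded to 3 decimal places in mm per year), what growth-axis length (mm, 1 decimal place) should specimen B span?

Specimen A: adjusted count: 301 − 16 + 3 = 288 growth lines.
A: 12.7 mm over 288 years gives 12.7 / 288 ≈ 0.044 mm/year.
Length of B = 0.044 × 324 = 14.3 mm.

14.3 mm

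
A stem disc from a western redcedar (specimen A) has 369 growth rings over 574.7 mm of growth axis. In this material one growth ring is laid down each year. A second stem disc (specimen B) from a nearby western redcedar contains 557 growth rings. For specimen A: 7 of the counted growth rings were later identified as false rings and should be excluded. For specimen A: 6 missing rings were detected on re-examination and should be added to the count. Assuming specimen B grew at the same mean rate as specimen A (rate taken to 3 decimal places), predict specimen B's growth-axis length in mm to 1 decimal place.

Specimen A: true growth ring count = 369 − 7 + 6 = 368.
A: Extension rate ≈ 574.7 / 368 = 1.562 mm per year.
B's length ≈ 1.562 × 557 = 870.0 mm.

870.0 mm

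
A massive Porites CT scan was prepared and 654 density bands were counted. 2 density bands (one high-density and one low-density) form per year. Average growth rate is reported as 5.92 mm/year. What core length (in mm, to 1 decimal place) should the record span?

With 2 density bands per year, 654 / 2 = 327 years.
327 years at 5.92 mm/year gives 5.92 × 327 = 1935.8 mm.

1935.8 mm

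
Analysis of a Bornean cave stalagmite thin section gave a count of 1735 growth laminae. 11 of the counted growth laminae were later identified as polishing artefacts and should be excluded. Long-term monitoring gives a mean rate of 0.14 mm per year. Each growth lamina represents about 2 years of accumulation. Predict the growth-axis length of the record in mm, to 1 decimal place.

482.7 mm

True growth lamina count = 1735 − 11 = 1724.
1724 growth laminae at 2 years each span 1724 × 2 = 3448 years.
Length ≈ 0.14 × 3448 = 482.7 mm.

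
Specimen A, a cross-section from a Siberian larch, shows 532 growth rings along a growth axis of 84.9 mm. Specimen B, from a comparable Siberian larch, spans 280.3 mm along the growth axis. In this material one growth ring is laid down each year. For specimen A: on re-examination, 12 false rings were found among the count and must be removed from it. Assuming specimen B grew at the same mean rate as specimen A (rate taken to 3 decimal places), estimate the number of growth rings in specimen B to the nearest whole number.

1720 growth rings

Specimen A: true growth ring count = 532 − 12 = 520.
A: Mean rate = 84.9 mm / 520 years ≈ 0.163 mm/year.
B spans 280.3 / 0.163 = 1719.63 years ≈ 1720 growth rings.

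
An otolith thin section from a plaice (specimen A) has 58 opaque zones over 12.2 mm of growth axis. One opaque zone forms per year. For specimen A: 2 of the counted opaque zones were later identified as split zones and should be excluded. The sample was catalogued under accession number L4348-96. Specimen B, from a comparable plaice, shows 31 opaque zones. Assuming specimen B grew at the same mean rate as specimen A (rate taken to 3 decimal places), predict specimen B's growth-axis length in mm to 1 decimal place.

6.8 mm

Specimen A: after corrections the count is 58 − 2 = 56 opaque zones.
A: Mean rate = 12.2 mm / 56 years ≈ 0.218 mm/year.
Length of B = 0.218 × 31 = 6.8 mm.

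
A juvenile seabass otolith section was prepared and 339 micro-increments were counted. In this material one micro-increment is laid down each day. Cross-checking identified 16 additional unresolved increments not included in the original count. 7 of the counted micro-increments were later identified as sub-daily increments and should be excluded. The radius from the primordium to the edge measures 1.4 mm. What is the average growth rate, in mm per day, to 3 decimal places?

After corrections the count is 339 − 7 + 16 = 348 micro-increments.
1.4 mm over 348 days gives 1.4 / 348 ≈ 0.004 mm per day.

0.004 mm per day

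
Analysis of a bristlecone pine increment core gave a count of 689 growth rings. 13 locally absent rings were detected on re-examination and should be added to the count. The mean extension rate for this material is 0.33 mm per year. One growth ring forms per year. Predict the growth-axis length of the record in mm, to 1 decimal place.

231.7 mm

Correcting the raw count gives 689 + 13 = 702 true growth rings.
Length ≈ 0.33 × 702 = 231.7 mm.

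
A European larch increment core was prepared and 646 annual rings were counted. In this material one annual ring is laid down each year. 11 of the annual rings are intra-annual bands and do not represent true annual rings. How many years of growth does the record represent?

After corrections the count is 646 − 11 = 635 annual rings.
One annual ring per year makes the duration 635 years.

635 years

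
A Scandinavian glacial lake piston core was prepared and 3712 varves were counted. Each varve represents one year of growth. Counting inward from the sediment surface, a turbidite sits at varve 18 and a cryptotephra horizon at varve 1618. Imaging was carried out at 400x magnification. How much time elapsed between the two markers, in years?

1618 − 18 = 1600 varves lie between the two events.
At one varve per year, 1600 years elapsed between them.

1600 years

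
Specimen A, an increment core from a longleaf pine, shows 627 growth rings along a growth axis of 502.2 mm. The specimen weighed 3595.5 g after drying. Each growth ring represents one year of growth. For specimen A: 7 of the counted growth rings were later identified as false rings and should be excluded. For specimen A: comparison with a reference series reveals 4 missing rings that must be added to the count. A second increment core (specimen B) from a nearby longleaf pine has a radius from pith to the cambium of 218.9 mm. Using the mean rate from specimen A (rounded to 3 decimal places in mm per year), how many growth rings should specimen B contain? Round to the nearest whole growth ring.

Specimen A: adjusted count: 627 − 7 + 4 = 624 growth rings.
A: Mean rate = 502.2 mm / 624 years ≈ 0.805 mm/yr.
B spans 218.9 / 0.805 = 271.93 years ≈ 272 growth rings.

272 growth rings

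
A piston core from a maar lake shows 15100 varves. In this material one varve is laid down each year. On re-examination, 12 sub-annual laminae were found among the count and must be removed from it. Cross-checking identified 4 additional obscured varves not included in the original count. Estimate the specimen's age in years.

15092 years

After corrections the count is 15100 − 12 + 4 = 15092 varves.
One varve per year makes the duration 15092 years.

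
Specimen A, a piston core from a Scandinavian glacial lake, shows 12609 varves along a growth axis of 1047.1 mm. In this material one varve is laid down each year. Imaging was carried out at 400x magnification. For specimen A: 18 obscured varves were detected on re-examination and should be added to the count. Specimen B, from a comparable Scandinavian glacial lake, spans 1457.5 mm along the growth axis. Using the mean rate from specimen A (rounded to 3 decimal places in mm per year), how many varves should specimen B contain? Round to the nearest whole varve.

Specimen A: adjusted count: 12609 + 18 = 12627 varves.
A: Extension rate ≈ 1047.1 / 12627 = 0.083 mm/yr.
For B, 1457.5 / 0.083 = 17560.24 years ≈ 17560 varves.

17560 varves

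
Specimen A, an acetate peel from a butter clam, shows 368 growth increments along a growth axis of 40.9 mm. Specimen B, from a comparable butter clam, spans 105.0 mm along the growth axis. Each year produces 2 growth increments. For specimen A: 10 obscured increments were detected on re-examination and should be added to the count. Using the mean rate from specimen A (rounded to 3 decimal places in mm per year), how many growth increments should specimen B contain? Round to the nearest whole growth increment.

Specimen A: true growth increment count = 368 + 10 = 378.
Specimen A: dividing by 2 growth increments per year: 378 / 2 = 189 years.
A: Mean rate = 40.9 mm / 189 years ≈ 0.216 mm/year.
For B, 105.0 / 0.216 = 486.11 years; at 2 growth increments per year that is 486.11 × 2 ≈ 972 growth increments.

972 growth increments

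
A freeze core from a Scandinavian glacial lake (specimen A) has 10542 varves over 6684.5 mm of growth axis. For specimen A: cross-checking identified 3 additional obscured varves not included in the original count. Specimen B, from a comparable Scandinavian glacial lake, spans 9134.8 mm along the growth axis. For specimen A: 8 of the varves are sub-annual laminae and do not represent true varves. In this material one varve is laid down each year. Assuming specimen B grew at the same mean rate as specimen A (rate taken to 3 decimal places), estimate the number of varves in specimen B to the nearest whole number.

14408 varves

Specimen A: true varve count = 10542 − 8 + 3 = 10537.
A: Extension rate ≈ 6684.5 / 10537 = 0.634 mm/year.
For B, 9134.8 / 0.634 = 14408.20 years ≈ 14408 varves.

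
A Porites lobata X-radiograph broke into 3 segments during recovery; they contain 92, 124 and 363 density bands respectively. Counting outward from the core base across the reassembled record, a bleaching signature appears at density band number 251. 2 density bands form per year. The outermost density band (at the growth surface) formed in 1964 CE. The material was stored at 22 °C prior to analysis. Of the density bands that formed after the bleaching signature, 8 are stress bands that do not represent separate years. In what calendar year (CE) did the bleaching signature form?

Total density bands = 92 + 124 + 363 = 579.
Between density band 251 and the growth surface there are 579 − 251 = 328 density bands.
328 − 8 false = 320 true density bands after the bleaching signature.
320 density bands at 2 per year is 320 / 2 = 160 years.
Counting back 160 years from 1964 CE places the bleaching signature in 1964 − 160 = 1804 CE.

1804 CE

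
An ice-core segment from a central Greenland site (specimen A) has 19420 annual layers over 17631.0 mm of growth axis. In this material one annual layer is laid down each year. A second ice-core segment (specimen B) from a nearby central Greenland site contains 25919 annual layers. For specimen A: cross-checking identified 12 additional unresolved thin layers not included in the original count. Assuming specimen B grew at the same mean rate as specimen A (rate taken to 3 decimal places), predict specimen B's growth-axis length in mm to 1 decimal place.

23508.5 mm

Specimen A: true annual layer count = 19420 + 12 = 19432.
A: Extension rate ≈ 17631.0 / 19432 = 0.907 mm/year.
For B, 0.907 mm/year × 25919 years = 23508.5 mm.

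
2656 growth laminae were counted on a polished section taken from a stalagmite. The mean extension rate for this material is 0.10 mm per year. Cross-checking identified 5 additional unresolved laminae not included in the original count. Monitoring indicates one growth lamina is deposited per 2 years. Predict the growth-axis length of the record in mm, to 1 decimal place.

After corrections the count is 2656 + 5 = 2661 growth laminae.
2661 growth laminae at 2 years each span 2661 × 2 = 5322 years.
5322 years at 0.10 mm/year gives 0.10 × 5322 = 532.2 mm.

532.2 mm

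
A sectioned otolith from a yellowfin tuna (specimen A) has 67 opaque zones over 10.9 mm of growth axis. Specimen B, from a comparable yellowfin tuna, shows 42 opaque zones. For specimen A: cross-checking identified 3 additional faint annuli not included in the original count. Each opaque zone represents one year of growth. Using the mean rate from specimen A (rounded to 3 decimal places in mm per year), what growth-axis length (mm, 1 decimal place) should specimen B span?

6.6 mm

Specimen A: correcting the raw count gives 67 + 3 = 70 true opaque zones.
A: 10.9 mm over 70 years gives 10.9 / 70 ≈ 0.156 mm/yr.
Length of B = 0.156 × 42 = 6.6 mm.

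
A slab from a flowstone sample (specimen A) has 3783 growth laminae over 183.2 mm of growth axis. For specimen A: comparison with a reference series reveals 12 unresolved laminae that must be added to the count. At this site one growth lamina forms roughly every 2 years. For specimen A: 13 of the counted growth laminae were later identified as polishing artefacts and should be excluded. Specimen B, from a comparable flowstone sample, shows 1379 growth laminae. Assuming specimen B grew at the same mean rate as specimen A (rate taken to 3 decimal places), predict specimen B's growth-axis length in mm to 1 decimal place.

66.2 mm

Specimen A: after corrections the count is 3783 − 13 + 12 = 3782 growth laminae.
Specimen A: multiplying by 2 years per growth lamina: 3782 × 2 = 7564 years.
A: Mean rate = 183.2 mm / 7564 years ≈ 0.024 mm/year.
Specimen B: multiplying by 2 years per growth lamina: 1379 × 2 = 2758 years. For B, 0.024 mm/year × 2758 years = 66.2 mm.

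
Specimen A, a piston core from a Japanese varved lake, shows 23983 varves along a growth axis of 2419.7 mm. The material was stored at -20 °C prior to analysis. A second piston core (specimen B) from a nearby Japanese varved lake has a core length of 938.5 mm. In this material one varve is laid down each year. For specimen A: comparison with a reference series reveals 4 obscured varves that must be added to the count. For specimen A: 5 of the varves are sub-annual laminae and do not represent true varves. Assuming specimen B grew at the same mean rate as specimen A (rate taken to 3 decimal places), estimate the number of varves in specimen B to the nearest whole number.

9292 varves

Specimen A: correcting the raw count gives 23983 − 5 + 4 = 23982 true varves.
A: Mean rate = 2419.7 mm / 23982 years ≈ 0.101 mm per year.
For B, 938.5 / 0.101 = 9292.08 years ≈ 9292 varves.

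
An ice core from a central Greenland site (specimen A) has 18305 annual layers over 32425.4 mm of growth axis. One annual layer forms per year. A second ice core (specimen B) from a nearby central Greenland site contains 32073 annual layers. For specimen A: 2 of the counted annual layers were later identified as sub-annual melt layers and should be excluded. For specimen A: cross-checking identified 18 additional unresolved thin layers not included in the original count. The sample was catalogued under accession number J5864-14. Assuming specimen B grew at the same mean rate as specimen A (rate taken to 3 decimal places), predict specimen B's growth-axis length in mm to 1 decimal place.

Specimen A: after corrections the count is 18305 − 2 + 18 = 18321 annual layers.
A: Mean rate = 32425.4 mm / 18321 years ≈ 1.770 mm/yr.
B's length ≈ 1.770 × 32073 = 56769.2 mm.

56769.2 mm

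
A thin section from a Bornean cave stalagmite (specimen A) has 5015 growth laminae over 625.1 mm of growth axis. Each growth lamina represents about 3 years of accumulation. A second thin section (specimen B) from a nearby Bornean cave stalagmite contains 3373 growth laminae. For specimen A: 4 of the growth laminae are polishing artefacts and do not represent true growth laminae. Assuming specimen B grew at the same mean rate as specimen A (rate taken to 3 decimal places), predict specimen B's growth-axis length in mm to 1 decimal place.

425.0 mm

Specimen A: adjusted count: 5015 − 4 = 5011 growth laminae.
Specimen A: 5011 growth laminae at 3 years each span 5011 × 3 = 15033 years.
A: 625.1 mm over 15033 years gives 625.1 / 15033 ≈ 0.042 mm/year.
Specimen B: at 3 years per growth lamina, 3373 × 3 = 10119 years. B's length ≈ 0.042 × 10119 = 425.0 mm.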